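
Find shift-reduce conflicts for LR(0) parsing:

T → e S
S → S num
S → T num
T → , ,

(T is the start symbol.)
Yes — I4: [T → e S .] vs [S → S . num]

Augment with T' → T and build the canonical LR(0) collection (I0 = CLOSURE({[T' → . T]}), then GOTO on every symbol after a dot until no new states appear). It has 9 states:
  I0: { [T → . , ,], [T → . e S], [T' → . T] }  — shift
  I1: { [T → , . ,] }  — shift
  I2: { [T' → T .] }  — accept
  I3: { [S → . S num], [S → . T num], [T → . , ,], [T → . e S], [T → e . S] }  — shift
  I4: { [S → S . num], [T → e S .] }  — shift, reduce
  I5: { [S → T . num] }  — shift
  I6: { [S → T num .] }  — reduce
  I7: { [S → S num .] }  — reduce
  I8: { [T → , , .] }  — reduce

I4 contains reduce item [T → e S .] and shift item [S → S . num] — shift-reduce conflict.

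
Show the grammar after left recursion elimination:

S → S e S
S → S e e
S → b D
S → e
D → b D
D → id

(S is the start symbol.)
S is directly left-recursive. The standard transformation for
  A → A α₁ | ... | A α_m | β₁ | ... | β_n
is
  A  → β₁ A' | ... | β_n A'
  A' → α₁ A' | ... | α_m A' | ε

S → b D becomes S → b D S'
S → e becomes S → e S'
S → S e S becomes S' → e S S'
S → S e e becomes S' → e e S'
Add S' → ε

Productions for other non-terminals are unchanged:
  D → b D
  D → id

Resulting grammar:
S → b D S'
S → e S'
S' → e S S'
S' → e e S'
S' → ε
D → b D
D → id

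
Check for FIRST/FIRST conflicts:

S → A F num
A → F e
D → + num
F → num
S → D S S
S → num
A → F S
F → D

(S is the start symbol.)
Yes. S → A F num / S → D S S on { '+' }; S → A F num / S → num on { 'num' }; A → F e / A → F S on { '+', 'num' }

A FIRST/FIRST conflict occurs when two productions N → α and N → β for the same non-terminal have FIRST(α) ∩ FIRST(β) ≠ ∅ (with ε ∈ FIRST of a nullable right-hand side, so two nullable alternatives also conflict).

FIRST sets of the non-terminals at (or reachable through a nullable prefix from) the front of some alternative:
  FIRST(A) = { '+', 'num' }
  FIRST(D) = { '+' }
  FIRST(F) = { '+', 'num' }

Productions for S:
  S → A F num: FIRST = { '+', 'num' }
  S → D S S: FIRST = { '+' }
  S → num: FIRST = { 'num' }
Productions for A:
  A → F e: FIRST = { '+', 'num' }
  A → F S: FIRST = { '+', 'num' }
Productions for F:
  F → num: FIRST = { 'num' }
  F → D: FIRST = { '+' }
D has only one production, so no FIRST/FIRST conflict is possible there.

Conflict for S: S → A F num and S → D S S
  Overlap: { '+' }
Conflict for S: S → A F num and S → num
  Overlap: { 'num' }
Conflict for A: A → F e and A → F S
  Overlap: { '+', 'num' }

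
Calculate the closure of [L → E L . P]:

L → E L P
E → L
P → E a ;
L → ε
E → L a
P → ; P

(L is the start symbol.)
To compute CLOSURE, for each item [A → α.Bβ] where B is a non-terminal, add [B → .γ] for all productions B → γ; repeat for the newly added items until nothing changes.

Start with: [L → E L . P]
  [L → E L . P] has the dot before P: add [P → . E a ;], [P → . ; P]
  [P → . E a ;] has the dot before E: add [E → . L], [E → . L a]
  [E → . L] has the dot before L: add [L → . E L P], [L → .]
No further items can be added.

CLOSURE = { [E → . L a], [E → . L], [L → . E L P], [L → .], [L → E L . P], [P → . ; P], [P → . E a ;] }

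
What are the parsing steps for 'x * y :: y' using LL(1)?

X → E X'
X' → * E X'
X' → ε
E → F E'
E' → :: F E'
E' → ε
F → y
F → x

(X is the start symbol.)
Stack is shown with the top on the left.

Stack         Input         Action
----------------------------------
X $           x * y :: y $  output X → E X'
E X' $        x * y :: y $  output E → F E'
F E' X' $     x * y :: y $  output F → x
x E' X' $     x * y :: y $  match 'x'
E' X' $       * y :: y $    output E' → ε
X' $          * y :: y $    output X' → * E X'
* E X' $      * y :: y $    match '*'
E X' $        y :: y $      output E → F E'
F E' X' $     y :: y $      output F → y
y E' X' $     y :: y $      match 'y'
E' X' $       :: y $        output E' → :: F E'
:: F E' X' $  :: y $        match '::'
F E' X' $     y $           output F → y
y E' X' $     y $           match 'y'
E' X' $       $             output E' → ε
X' $          $             output X' → ε
$             $             accept

The string is accepted.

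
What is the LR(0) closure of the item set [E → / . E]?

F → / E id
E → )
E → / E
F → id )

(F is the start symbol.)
Start with: [E → / . E]
  [E → / . E] has the dot before E: add [E → . )], [E → . / E]
No further items can be added.

CLOSURE = { [E → . )], [E → . / E], [E → / . E] }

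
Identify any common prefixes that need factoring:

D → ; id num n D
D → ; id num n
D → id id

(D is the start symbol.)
Left-factoring is needed when two productions for the same non-terminal
share a common prefix on the right-hand side.

Productions for D:
  D → ; id num n D
  D → ; id num n
  D → id id

Found common prefix '; id num n' in productions for D

Answer: Yes, D has productions with common prefix '; id num n'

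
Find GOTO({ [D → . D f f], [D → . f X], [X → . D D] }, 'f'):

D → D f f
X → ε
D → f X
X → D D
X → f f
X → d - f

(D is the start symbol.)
{ [D → . D f f], [D → . f X], [D → f . X], [X → . D D], [X → . d - f], [X → . f f], [X → .] }

GOTO(I, 'f') = CLOSURE({ [A → αX.β] : [A → α.Xβ] ∈ I, X = 'f' })

Items with dot before 'f', with the dot advanced:
  [D → . f X] → [D → f . X]
Closure of the advanced items:
  [D → f . X] has the dot before X: add [X → .], [X → . D D], [X → . f f], [X → . d - f]
  [X → . D D] has the dot before D: add [D → . D f f], [D → . f X]

GOTO = { [D → . D f f], [D → . f X], [D → f . X], [X → . D D], [X → . d - f], [X → . f f], [X → .] }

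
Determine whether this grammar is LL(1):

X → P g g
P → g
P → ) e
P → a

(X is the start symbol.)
Yes, the grammar is LL(1).

For P:
  PREDICT(P → g) = { 'g' }
  PREDICT(P → ')' e) = { ')' }
  PREDICT(P → a) = { 'a' }
X has a single production, so nothing to check there.

All predict sets are disjoint. The grammar IS LL(1).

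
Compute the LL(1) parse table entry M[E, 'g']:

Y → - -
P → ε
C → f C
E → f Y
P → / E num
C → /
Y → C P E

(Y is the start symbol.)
Empty (error entry)

To find M[E, 'g'], we find productions for E where 'g' is in the predict set (PREDICT(N → α) = (FIRST(α) \ {ε}) ∪ (FOLLOW(N) if α ⇒* ε)).

E → f Y: PREDICT = { 'f' }

M[E, 'g'] is empty (no production applies)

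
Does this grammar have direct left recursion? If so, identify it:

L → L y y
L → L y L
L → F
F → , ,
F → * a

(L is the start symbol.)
Direct left recursion occurs when N → N α for some non-terminal N (the right-hand side begins with the left-hand side itself).

L → L y y: LEFT RECURSIVE (starts with L)
L → L y L: LEFT RECURSIVE (starts with L)
L → F: starts with F
F → , ,: starts with ','
F → * a: starts with '*'

The grammar has direct left recursion on: L.

Answer: Yes, L is left-recursive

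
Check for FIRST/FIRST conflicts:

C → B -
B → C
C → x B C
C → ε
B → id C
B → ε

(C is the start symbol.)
FIRST sets of the non-terminals at (or reachable through a nullable prefix from) the front of some alternative:
  FIRST(B) = { '-', 'id', 'x', ε }
  FIRST(C) = { '-', 'id', 'x', ε }

Productions for C:
  C → B -: FIRST = { '-', 'id', 'x' }
  C → x B C: FIRST = { 'x' }
  C → ε: FIRST = { ε }
Productions for B:
  B → C: FIRST = { '-', 'id', 'x', ε }
  B → id C: FIRST = { 'id' }
  B → ε: FIRST = { ε }

Conflict for C: C → B - and C → x B C
  Overlap: { 'x' }
Conflict for B: B → C and B → id C
  Overlap: { 'id' }
Conflict for B: B → C and B → ε
  Overlap: { ε }

Answer: Yes. C → B '-' / C → x B C on { 'x' }; B → C / B → id C on { 'id' }; B → C / B → ε on { ε }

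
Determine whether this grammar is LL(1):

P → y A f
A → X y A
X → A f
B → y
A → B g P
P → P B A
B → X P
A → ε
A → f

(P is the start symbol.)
Relevant sets:
  FIRST(P) = { 'y' }
  FIRST(X) = { 'f', 'y' }
  FIRST(B) = { 'f', 'y' }
  FOLLOW(A) = { $, 'f', 'g', 'y' }

For P:
  PREDICT(P → y A f) = { 'y' }
  PREDICT(P → P B A) = { 'y' }
For A:
  PREDICT(A → X y A) = { 'f', 'y' }
  PREDICT(A → B g P) = { 'f', 'y' }
  PREDICT(A → ε) = { $, 'f', 'g', 'y' }
  PREDICT(A → f) = { 'f' }
For B:
  PREDICT(B → y) = { 'y' }
  PREDICT(B → X P) = { 'f', 'y' }
X has a single production, so nothing to check there.

Conflict found: Predict set conflict for P: { 'y' }
The grammar is NOT LL(1).

Answer: No. Predict set conflict for P: { 'y' }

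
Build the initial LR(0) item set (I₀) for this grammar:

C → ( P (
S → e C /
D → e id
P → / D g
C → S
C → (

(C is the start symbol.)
{ [C → . ( P (], [C → . (], [C → . S], [C' → . C], [S → . e C /] }

First, augment the grammar with C' → C
I₀ = CLOSURE({ [C' → . C] }):
  [C' → . C] has the dot before C: add [C → . ( P (], [C → . S], [C → . (]
  [C → . S] has the dot before S: add [S → . e C /]
No further items can be added.

I₀ = { [C → . ( P (], [C → . (], [C → . S], [C' → . C], [S → . e C /] }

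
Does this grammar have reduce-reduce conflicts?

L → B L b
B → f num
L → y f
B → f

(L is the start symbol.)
No reduce-reduce conflicts

A reduce-reduce conflict occurs when an LR(0) state has two complete items [A → α .] and [B → β .] — both call for a reduction, and with no lookahead the parser cannot choose between them.

Augment with L' → L and build the canonical LR(0) collection (I0 = CLOSURE({[L' → . L]}), then GOTO on every symbol after a dot until no new states appear). It has 9 states:
  I0: { [B → . f num], [B → . f], [L → . B L b], [L → . y f], [L' → . L] }  — shift
  I1: { [B → . f num], [B → . f], [L → . B L b], [L → . y f], [L → B . L b] }  — shift
  I2: { [L' → L .] }  — accept
  I3: { [B → f . num], [B → f .] }  — shift, reduce
  I4: { [L → y . f] }  — shift
  I5: { [L → y f .] }  — reduce
  I6: { [B → f num .] }  — reduce
  I7: { [L → B L . b] }  — shift
  I8: { [L → B L b .] }  — reduce

No state contains more than one complete item.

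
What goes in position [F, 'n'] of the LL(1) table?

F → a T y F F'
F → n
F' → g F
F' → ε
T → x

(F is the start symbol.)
F → n

To find M[F, 'n'], we find productions for F where 'n' is in the predict set (PREDICT(N → α) = (FIRST(α) \ {ε}) ∪ (FOLLOW(N) if α ⇒* ε)).

F → a T y F F': PREDICT = { 'a' }
F → n: PREDICT = { 'n' }
  'n' is in predict set, so this production goes in M[F, 'n']

M[F, 'n'] = F → n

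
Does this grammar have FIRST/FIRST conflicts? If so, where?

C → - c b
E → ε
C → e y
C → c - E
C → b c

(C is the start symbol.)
Productions for C:
  C → - c b: FIRST = { '-' }
  C → e y: FIRST = { 'e' }
  C → c - E: FIRST = { 'c' }
  C → b c: FIRST = { 'b' }
E has only one production, so no FIRST/FIRST conflict is possible there.

All alternatives of each non-terminal have pairwise disjoint FIRST sets.

Answer: No FIRST/FIRST conflicts.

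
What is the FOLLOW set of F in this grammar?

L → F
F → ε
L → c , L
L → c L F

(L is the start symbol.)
{ $ }

To compute FOLLOW(F), find every occurrence of F on a right-hand side N → α F β: add FIRST(β) \ {ε}, and if β is empty or nullable also add FOLLOW(N). Iterate to a fixed point.

In L → F: F is at the end, add FOLLOW(L)
In L → c L F: F is at the end, add FOLLOW(L)

The FOLLOW sets referred to above (computed the same way, to a fixed point):
  FOLLOW(L) = { $ }

Taking the union: FOLLOW(F) = { $ }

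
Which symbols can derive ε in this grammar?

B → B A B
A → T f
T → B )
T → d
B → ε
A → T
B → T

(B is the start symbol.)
ε-productions: B → ε
So B is immediately nullable.
No further non-terminal can be added: every production for the remaining non-terminals contains a terminal or a non-nullable non-terminal.
Nullable = { 'B' }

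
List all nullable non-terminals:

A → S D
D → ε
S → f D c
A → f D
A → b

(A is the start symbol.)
{ 'D' }

ε-productions: D → ε
So D is immediately nullable.
No further non-terminal can be added: every production for the remaining non-terminals contains a terminal or a non-nullable non-terminal.
Nullable = { 'D' }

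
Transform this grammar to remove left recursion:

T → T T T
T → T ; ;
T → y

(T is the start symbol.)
T is directly left-recursive. The standard transformation for
  A → A α₁ | ... | A α_m | β₁ | ... | β_n
is
  A  → β₁ A' | ... | β_n A'
  A' → α₁ A' | ... | α_m A' | ε

T → y becomes T → y T'
T → T T T becomes T' → T T T'
T → T ; ; becomes T' → ; ; T'
Add T' → ε

Resulting grammar:
T → y T'
T' → T T T'
T' → ; ; T'
T' → ε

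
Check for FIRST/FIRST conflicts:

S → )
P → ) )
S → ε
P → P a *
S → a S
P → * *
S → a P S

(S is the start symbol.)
FIRST sets of the non-terminals at (or reachable through a nullable prefix from) the front of some alternative:
  FIRST(P) = { ')', '*' }

Productions for S:
  S → ): FIRST = { ')' }
  S → ε: FIRST = { ε }
  S → a S: FIRST = { 'a' }
  S → a P S: FIRST = { 'a' }
Productions for P:
  P → ) ): FIRST = { ')' }
  P → P a *: FIRST = { ')', '*' }
  P → * *: FIRST = { '*' }

Conflict for S: S → a S and S → a P S
  Overlap: { 'a' }
Conflict for P: P → ) ) and P → P a *
  Overlap: { ')' }
Conflict for P: P → P a * and P → * *
  Overlap: { '*' }

Answer: Yes. S → a S / S → a P S on { 'a' }; P → ')' ')' / P → P a '*' on { ')' }; P → P a '*' / P → '*' '*' on { '*' }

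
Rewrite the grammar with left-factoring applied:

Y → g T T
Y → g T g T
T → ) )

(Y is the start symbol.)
Y → g T Y'
Y' → T
Y' → g T
T → ) )

Left-factoring transforms A → αβ₁ | αβ₂ into A → αA' and A' → β₁ | β₂
(α is the longest common prefix among the alternatives). Repeat until
no nonterminal has two alternatives with a common prefix.

Round 1: Y has alternatives sharing prefix 'g T'. Introduce Y': Y → g T Y'
  Add: Y' → T
  Add: Y' → g T

No remaining common prefixes — done.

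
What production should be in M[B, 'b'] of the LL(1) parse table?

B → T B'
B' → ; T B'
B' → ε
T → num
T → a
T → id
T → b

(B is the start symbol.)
To find M[B, 'b'], we find productions for B where 'b' is in the predict set (PREDICT(N → α) = (FIRST(α) \ {ε}) ∪ (FOLLOW(N) if α ⇒* ε)).

Relevant sets:
  FIRST(T) = { 'a', 'b', 'id', 'num' }

B → T B': PREDICT = { 'a', 'b', 'id', 'num' }
  'b' is in predict set, so this production goes in M[B, 'b']

M[B, 'b'] = B → T B'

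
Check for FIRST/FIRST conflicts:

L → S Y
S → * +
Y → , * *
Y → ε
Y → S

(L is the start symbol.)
No FIRST/FIRST conflicts.

A FIRST/FIRST conflict occurs when two productions N → α and N → β for the same non-terminal have FIRST(α) ∩ FIRST(β) ≠ ∅ (with ε ∈ FIRST of a nullable right-hand side, so two nullable alternatives also conflict).

FIRST sets of the non-terminals at (or reachable through a nullable prefix from) the front of some alternative:
  FIRST(S) = { '*' }

Productions for Y:
  Y → , * *: FIRST = { ',' }
  Y → ε: FIRST = { ε }
  Y → S: FIRST = { '*' }
L, S have only one production, so no FIRST/FIRST conflict is possible there.

All alternatives of each non-terminal have pairwise disjoint FIRST sets.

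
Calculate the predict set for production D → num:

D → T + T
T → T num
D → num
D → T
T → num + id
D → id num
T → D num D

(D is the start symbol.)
{ 'num' }

PREDICT(D → num) = (FIRST(RHS) \ {ε}) ∪ (FOLLOW(D) if ε ∈ FIRST(RHS), i.e. RHS ⇒* ε)
FIRST(num) = { 'num' }
ε ∉ FIRST(num), so FOLLOW(D) is not added.
PREDICT(D → num) = { 'num' }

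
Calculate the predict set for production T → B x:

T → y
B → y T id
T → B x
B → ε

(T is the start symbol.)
PREDICT(T → B x) = (FIRST(RHS) \ {ε}) ∪ (FOLLOW(T) if ε ∈ FIRST(RHS), i.e. RHS ⇒* ε)
FIRST(B) = { 'y', ε }
FIRST(B x) = { 'x', 'y' }
ε ∉ FIRST(B x), so FOLLOW(T) is not added.
PREDICT(T → B x) = { 'x', 'y' }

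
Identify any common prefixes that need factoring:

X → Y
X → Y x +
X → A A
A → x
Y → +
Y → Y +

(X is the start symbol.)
Left-factoring is needed when two productions for the same non-terminal
share a common prefix on the right-hand side.

Productions for X:
  X → Y
  X → Y x +
  X → A A
Productions for Y:
  Y → +
  Y → Y +

Found common prefix 'Y' in productions for X

Answer: Yes, X has productions with common prefix 'Y'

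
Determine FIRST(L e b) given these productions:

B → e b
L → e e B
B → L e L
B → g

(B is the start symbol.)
{ 'e' }

FIRST sets of the non-terminals involved (from the grammar, by fixed-point iteration):
  FIRST(L) = { 'e' }

To compute FIRST(L e b), process the symbols left to right:
Symbol L is a non-terminal. Add FIRST(L) \ {ε} = { 'e' }
L is not nullable (ε ∉ FIRST(L)), so stop here.
FIRST(L e b) = { 'e' }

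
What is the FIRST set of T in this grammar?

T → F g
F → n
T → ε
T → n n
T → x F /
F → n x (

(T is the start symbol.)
To compute FIRST(T), examine every production with T on the left-hand side, reading each right-hand side left to right until a non-nullable symbol is reached.

FIRST sets of the other non-terminals involved (by the same procedure, iterated to a fixed point):
  FIRST(F) = { 'n' }

From T → F g:
  - F is a non-terminal: add FIRST(F) \ {ε} = { 'n' }
    F is not nullable, so stop
From T → ε:
  - ε-production, so ε ∈ FIRST(T)
From T → n n:
  - n is a terminal: add 'n' and stop
From T → x F /:
  - x is a terminal: add 'x' and stop

Collecting: FIRST(T) = { 'n', 'x', ε }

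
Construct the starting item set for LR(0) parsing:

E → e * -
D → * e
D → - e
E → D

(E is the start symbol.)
First, augment the grammar with E' → E
I₀ = CLOSURE({ [E' → . E] }):
  [E' → . E] has the dot before E: add [E → . e * -], [E → . D]
  [E → . D] has the dot before D: add [D → . * e], [D → . - e]
No further items can be added.

I₀ = { [D → . * e], [D → . - e], [E → . D], [E → . e * -], [E' → . E] }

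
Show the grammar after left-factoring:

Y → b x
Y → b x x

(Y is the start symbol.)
Y → b x Y'
Y' → ε
Y' → x

Left-factoring transforms A → αβ₁ | αβ₂ into A → αA' and A' → β₁ | β₂
(α is the longest common prefix among the alternatives). Repeat until
no nonterminal has two alternatives with a common prefix.

Round 1: Y has alternatives sharing prefix 'b x'. Introduce Y': Y → b x Y'
  Add: Y' → ε
  Add: Y' → x

No remaining common prefixes — done.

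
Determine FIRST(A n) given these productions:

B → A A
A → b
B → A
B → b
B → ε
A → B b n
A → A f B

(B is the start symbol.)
FIRST sets of the non-terminals involved (from the grammar, by fixed-point iteration):
  FIRST(A) = { 'b' }

To compute FIRST(A n), process the symbols left to right:
Symbol A is a non-terminal. Add FIRST(A) \ {ε} = { 'b' }
A is not nullable (ε ∉ FIRST(A)), so stop here.
FIRST(A n) = { 'b' }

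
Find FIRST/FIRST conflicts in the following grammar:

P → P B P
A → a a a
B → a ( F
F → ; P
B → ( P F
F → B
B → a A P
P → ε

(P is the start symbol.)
FIRST sets of the non-terminals at (or reachable through a nullable prefix from) the front of some alternative:
  FIRST(P) = { '(', 'a', ε }
  FIRST(B) = { '(', 'a' }

Productions for P:
  P → P B P: FIRST = { '(', 'a' }
  P → ε: FIRST = { ε }
Productions for B:
  B → a ( F: FIRST = { 'a' }
  B → ( P F: FIRST = { '(' }
  B → a A P: FIRST = { 'a' }
Productions for F:
  F → ; P: FIRST = { ';' }
  F → B: FIRST = { '(', 'a' }
A has only one production, so no FIRST/FIRST conflict is possible there.

Conflict for B: B → a ( F and B → a A P
  Overlap: { 'a' }

Answer: Yes. B → a '(' F / B → a A P on { 'a' }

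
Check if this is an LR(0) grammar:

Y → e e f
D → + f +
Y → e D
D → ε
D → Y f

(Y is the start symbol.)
Augment with Y' → Y and build the canonical LR(0) collection (I0 = CLOSURE({[Y' → . Y]}), then GOTO on every symbol after a dot until no new states appear). It has 11 states:
  I0: { [Y → . e D], [Y → . e e f], [Y' → . Y] }  — shift
  I1: { [Y' → Y .] }  — accept
  I2: { [D → . + f +], [D → . Y f], [D → .], [Y → . e D], [Y → . e e f], [Y → e . D], [Y → e . e f] }  — shift, reduce
  I3: { [D → + . f +] }  — shift
  I4: { [Y → e D .] }  — reduce
  I5: { [D → Y . f] }  — shift
  I6: { [D → . + f +], [D → . Y f], [D → .], [Y → . e D], [Y → . e e f], [Y → e . D], [Y → e . e f], [Y → e e . f] }  — shift, reduce
  I7: { [Y → e e f .] }  — reduce
  I8: { [D → Y f .] }  — reduce
  I9: { [D → + f . +] }  — shift
  I10: { [D → + f + .] }  — reduce

Conflict in state I2:
  Shift-reduce conflict between [D → .] and [D → . + f +]
So the grammar is NOT LR(0).

Answer: No. Shift-reduce conflict between [D → .] and [D → . + f +]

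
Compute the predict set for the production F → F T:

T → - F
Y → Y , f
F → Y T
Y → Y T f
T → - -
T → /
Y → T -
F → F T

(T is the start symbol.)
{ '-', '/' }

PREDICT(F → F T) = (FIRST(RHS) \ {ε}) ∪ (FOLLOW(F) if ε ∈ FIRST(RHS), i.e. RHS ⇒* ε)
FIRST(F) = { '-', '/' }
FIRST(F T) = { '-', '/' }
ε ∉ FIRST(F T), so FOLLOW(F) is not added.
PREDICT(F → F T) = { '-', '/' }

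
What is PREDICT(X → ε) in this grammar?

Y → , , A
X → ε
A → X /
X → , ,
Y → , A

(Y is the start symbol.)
PREDICT(X → ε) = (FIRST(RHS) \ {ε}) ∪ (FOLLOW(X) if ε ∈ FIRST(RHS), i.e. RHS ⇒* ε)
The right-hand side is ε (FIRST(ε) = { ε }), so the predict set is FOLLOW(X) = { '/' }
PREDICT(X → ε) = { '/' }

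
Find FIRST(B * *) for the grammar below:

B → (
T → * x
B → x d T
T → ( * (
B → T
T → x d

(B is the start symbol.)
FIRST sets of the non-terminals involved (from the grammar, by fixed-point iteration):
  FIRST(B) = { '(', '*', 'x' }

To compute FIRST(B * *), process the symbols left to right:
Symbol B is a non-terminal. Add FIRST(B) \ {ε} = { '(', '*', 'x' }
B is not nullable (ε ∉ FIRST(B)), so stop here.
FIRST(B * *) = { '(', '*', 'x' }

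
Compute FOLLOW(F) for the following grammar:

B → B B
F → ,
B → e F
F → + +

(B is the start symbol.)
{ $, 'e' }

To compute FOLLOW(F), find every occurrence of F on a right-hand side N → α F β: add FIRST(β) \ {ε}, and if β is empty or nullable also add FOLLOW(N). Iterate to a fixed point.

In B → e F: F is at the end, add FOLLOW(B)

The FOLLOW sets referred to above (computed the same way, to a fixed point):
  FOLLOW(B) = { $, 'e' }

Taking the union: FOLLOW(F) = { $, 'e' }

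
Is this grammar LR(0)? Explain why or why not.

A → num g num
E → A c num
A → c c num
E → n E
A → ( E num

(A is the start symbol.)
A grammar is LR(0) if no state in the canonical LR(0) collection has:
  - both a shift item (dot before a terminal) and a complete item (shift-reduce conflict), or
  - two or more complete items (reduce-reduce conflict; the accept item [A' → A .] counts as a complete item here).

Augment with A' → A and build the canonical LR(0) collection (I0 = CLOSURE({[A' → . A]}), then GOTO on every symbol after a dot until no new states appear). It has 16 states:
  I0: { [A → . ( E num], [A → . c c num], [A → . num g num], [A' → . A] }  — shift
  I1: { [A → ( . E num], [A → . ( E num], [A → . c c num], [A → . num g num], [E → . A c num], [E → . n E] }  — shift
  I2: { [A' → A .] }  — accept
  I3: { [A → c . c num] }  — shift
  I4: { [A → num . g num] }  — shift
  I5: { [A → num g . num] }  — shift
  I6: { [A → num g num .] }  — reduce
  I7: { [A → c c . num] }  — shift
  I8: { [A → c c num .] }  — reduce
  I9: { [E → A . c num] }  — shift
  I10: { [A → ( E . num] }  — shift
  I11: { [A → . ( E num], [A → . c c num], [A → . num g num], [E → . A c num], [E → . n E], [E → n . E] }  — shift
  I12: { [E → n E .] }  — reduce
  I13: { [A → ( E num .] }  — reduce
  I14: { [E → A c . num] }  — shift
  I15: { [E → A c num .] }  — reduce

Every state is either a pure shift/goto state or contains exactly one complete item and nothing to shift — no conflicts. The grammar is LR(0).

Answer: Yes, the grammar is LR(0)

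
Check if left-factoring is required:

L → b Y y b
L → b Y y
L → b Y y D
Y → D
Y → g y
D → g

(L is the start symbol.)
Left-factoring is needed when two productions for the same non-terminal
share a common prefix on the right-hand side.

Productions for L:
  L → b Y y b
  L → b Y y
  L → b Y y D
Productions for Y:
  Y → D
  Y → g y

Found common prefix 'b Y y' in productions for L

Answer: Yes, L has productions with common prefix 'b Y y'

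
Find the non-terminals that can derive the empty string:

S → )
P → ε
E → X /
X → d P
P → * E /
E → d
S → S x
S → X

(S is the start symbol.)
{ 'P' }

ε-productions: P → ε
So P is immediately nullable.
No further non-terminal can be added: every production for the remaining non-terminals contains a terminal or a non-nullable non-terminal.
Nullable = { 'P' }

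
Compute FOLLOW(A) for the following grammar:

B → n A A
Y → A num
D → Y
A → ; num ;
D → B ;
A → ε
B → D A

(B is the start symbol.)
{ $, ';', 'num' }

To compute FOLLOW(A), find every occurrence of A on a right-hand side N → α A β: add FIRST(β) \ {ε}, and if β is empty or nullable also add FOLLOW(N). Iterate to a fixed point.

In B → n A A: A is followed by A, add FIRST(A) \ {ε} = { ';' }
  A is nullable, so also add FOLLOW(B)
In B → n A A: A is at the end, add FOLLOW(B)
In Y → A num: A is followed by num, add FIRST(num) \ {ε} = { 'num' }
In B → D A: A is at the end, add FOLLOW(B)

The FOLLOW sets referred to above (computed the same way, to a fixed point):
  FOLLOW(B) = { $, ';' }

Taking the union: FOLLOW(A) = { $, ';', 'num' }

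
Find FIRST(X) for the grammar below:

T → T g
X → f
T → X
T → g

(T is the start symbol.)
To compute FIRST(X), examine every production with X on the left-hand side, reading each right-hand side left to right until a non-nullable symbol is reached.

From X → f:
  - f is a terminal: add 'f' and stop

Collecting: FIRST(X) = { 'f' }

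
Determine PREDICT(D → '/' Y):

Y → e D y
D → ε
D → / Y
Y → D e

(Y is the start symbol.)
PREDICT(D → '/' Y) = (FIRST(RHS) \ {ε}) ∪ (FOLLOW(D) if ε ∈ FIRST(RHS), i.e. RHS ⇒* ε)
FIRST('/' Y) = { '/' }
ε ∉ FIRST('/' Y), so FOLLOW(D) is not added.
PREDICT(D → '/' Y) = { '/' }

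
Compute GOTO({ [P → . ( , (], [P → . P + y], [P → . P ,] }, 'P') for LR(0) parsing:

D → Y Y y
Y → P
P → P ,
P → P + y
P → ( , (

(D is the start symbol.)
{ [P → P . + y], [P → P . ,] }

GOTO(I, 'P') = CLOSURE({ [A → αX.β] : [A → α.Xβ] ∈ I, X = 'P' })

Items with dot before 'P', with the dot advanced:
  [P → . P + y] → [P → P . + y]
  [P → . P ,] → [P → P . ,]
Closure adds nothing (no advanced item has the dot before a non-terminal).

GOTO = { [P → P . + y], [P → P . ,] }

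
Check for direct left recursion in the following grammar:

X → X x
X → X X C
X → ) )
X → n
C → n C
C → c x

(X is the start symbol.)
Direct left recursion occurs when N → N α for some non-terminal N (the right-hand side begins with the left-hand side itself).

X → X x: LEFT RECURSIVE (starts with X)
X → X X C: LEFT RECURSIVE (starts with X)
X → ) ): starts with ')'
X → n: starts with n
C → n C: starts with n
C → c x: starts with c

The grammar has direct left recursion on: X.

Answer: Yes, X is left-recursive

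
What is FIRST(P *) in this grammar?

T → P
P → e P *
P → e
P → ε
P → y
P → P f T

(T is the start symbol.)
FIRST sets of the non-terminals involved (from the grammar, by fixed-point iteration):
  FIRST(P) = { 'e', 'f', 'y', ε }

To compute FIRST(P *), process the symbols left to right:
Symbol P is a non-terminal. Add FIRST(P) \ {ε} = { 'e', 'f', 'y' }
P is nullable (ε ∈ FIRST(P)), continue to the next symbol.
Symbol * is a terminal. Add '*' and stop.
FIRST(P *) = { '*', 'e', 'f', 'y' }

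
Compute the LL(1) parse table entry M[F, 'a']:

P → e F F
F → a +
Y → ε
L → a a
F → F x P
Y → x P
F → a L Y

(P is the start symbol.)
To find M[F, 'a'], we find productions for F where 'a' is in the predict set (PREDICT(N → α) = (FIRST(α) \ {ε}) ∪ (FOLLOW(N) if α ⇒* ε)).

Relevant sets:
  FIRST(F) = { 'a' }

F → a +: PREDICT = { 'a' }
  'a' is in predict set, so this production goes in M[F, 'a']
F → F x P: PREDICT = { 'a' }
  'a' is in predict set, so this production goes in M[F, 'a']
F → a L Y: PREDICT = { 'a' }
  'a' is in predict set, so this production goes in M[F, 'a']

M[F, 'a'] = F → a +, F → F x P, F → a L Y  (a multiply-defined cell — the grammar is not LL(1))

Answer: F → a +, F → F x P, F → a L Y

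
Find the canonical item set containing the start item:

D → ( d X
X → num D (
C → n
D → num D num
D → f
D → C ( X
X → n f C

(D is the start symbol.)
First, augment the grammar with D' → D
I₀ = CLOSURE({ [D' → . D] }):
  [D' → . D] has the dot before D: add [D → . ( d X], [D → . num D num], [D → . f], [D → . C ( X]
  [D → . C ( X] has the dot before C: add [C → . n]
No further items can be added.

I₀ = { [C → . n], [D → . ( d X], [D → . C ( X], [D → . f], [D → . num D num], [D' → . D] }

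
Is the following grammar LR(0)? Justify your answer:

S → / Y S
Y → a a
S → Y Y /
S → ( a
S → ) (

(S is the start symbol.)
A grammar is LR(0) if no state in the canonical LR(0) collection has:
  - both a shift item (dot before a terminal) and a complete item (shift-reduce conflict), or
  - two or more complete items (reduce-reduce conflict; the accept item [S' → S .] counts as a complete item here).

Augment with S' → S and build the canonical LR(0) collection (I0 = CLOSURE({[S' → . S]}), then GOTO on every symbol after a dot until no new states appear). It has 14 states:
  I0: { [S → . ( a], [S → . ) (], [S → . / Y S], [S → . Y Y /], [S' → . S], [Y → . a a] }  — shift
  I1: { [S → ( . a] }  — shift
  I2: { [S → ) . (] }  — shift
  I3: { [S → / . Y S], [Y → . a a] }  — shift
  I4: { [S' → S .] }  — accept
  I5: { [S → Y . Y /], [Y → . a a] }  — shift
  I6: { [Y → a . a] }  — shift
  I7: { [Y → a a .] }  — reduce
  I8: { [S → Y Y . /] }  — shift
  I9: { [S → Y Y / .] }  — reduce
  I10: { [S → . ( a], [S → . ) (], [S → . / Y S], [S → . Y Y /], [S → / Y . S], [Y → . a a] }  — shift
  I11: { [S → / Y S .] }  — reduce
  I12: { [S → ) ( .] }  — reduce
  I13: { [S → ( a .] }  — reduce

Every state is either a pure shift/goto state or contains exactly one complete item and nothing to shift — no conflicts. The grammar is LR(0).

Answer: Yes, the grammar is LR(0)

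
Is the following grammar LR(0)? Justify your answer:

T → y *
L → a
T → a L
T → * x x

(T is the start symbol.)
Yes, the grammar is LR(0)

Augment with T' → T and build the canonical LR(0) collection (I0 = CLOSURE({[T' → . T]}), then GOTO on every symbol after a dot until no new states appear). It has 10 states:
  I0: { [T → . * x x], [T → . a L], [T → . y *], [T' → . T] }  — shift
  I1: { [T → * . x x] }  — shift
  I2: { [T' → T .] }  — accept
  I3: { [L → . a], [T → a . L] }  — shift
  I4: { [T → y . *] }  — shift
  I5: { [T → y * .] }  — reduce
  I6: { [T → a L .] }  — reduce
  I7: { [L → a .] }  — reduce
  I8: { [T → * x . x] }  — shift
  I9: { [T → * x x .] }  — reduce

Every state is either a pure shift/goto state or contains exactly one complete item and nothing to shift — no conflicts. The grammar is LR(0).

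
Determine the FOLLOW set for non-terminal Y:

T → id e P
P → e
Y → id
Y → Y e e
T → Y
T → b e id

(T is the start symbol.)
{ $, 'e' }

To compute FOLLOW(Y), find every occurrence of Y on a right-hand side N → α Y β: add FIRST(β) \ {ε}, and if β is empty or nullable also add FOLLOW(N). Iterate to a fixed point.

In Y → Y e e: Y is followed by e e, add FIRST(e e) \ {ε} = { 'e' }
In T → Y: Y is at the end, add FOLLOW(T)

The FOLLOW sets referred to above (computed the same way, to a fixed point):
  FOLLOW(T) = { $ }

Taking the union: FOLLOW(Y) = { $, 'e' }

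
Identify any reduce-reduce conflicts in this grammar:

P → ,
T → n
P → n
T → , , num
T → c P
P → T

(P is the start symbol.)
Augment with P' → P and build the canonical LR(0) collection (I0 = CLOSURE({[P' → . P]}), then GOTO on every symbol after a dot until no new states appear). It has 9 states:
  I0: { [P → . ,], [P → . T], [P → . n], [P' → . P], [T → . , , num], [T → . c P], [T → . n] }  — shift
  I1: { [P → , .], [T → , . , num] }  — shift, reduce
  I2: { [P' → P .] }  — accept
  I3: { [P → T .] }  — reduce
  I4: { [P → . ,], [P → . T], [P → . n], [T → . , , num], [T → . c P], [T → . n], [T → c . P] }  — shift
  I5: { [P → n .], [T → n .] }  — 2 reduces
  I6: { [T → c P .] }  — reduce
  I7: { [T → , , . num] }  — shift
  I8: { [T → , , num .] }  — reduce

I5 contains complete items [P → n .], [T → n .] — reduce-reduce conflict.

Answer: Yes — I5: [P → n .] vs [T → n .]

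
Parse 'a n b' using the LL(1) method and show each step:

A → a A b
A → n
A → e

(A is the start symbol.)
LL(1) parsing maintains a stack (initially the start symbol over $) and the input. At each step: if the stack top is a terminal, match it against the current input token; if it is a non-terminal N, replace it with the RHS of M[N, lookahead] (the unique production whose predict set contains the lookahead).

Stack is shown with the top on the left.

Stack    Input    Action
------------------------
A $      a n b $  output A → a A b
a A b $  a n b $  match 'a'
A b $    n b $    output A → n
n b $    n b $    match 'n'
b $      b $      match 'b'
$        $        accept

The string is accepted.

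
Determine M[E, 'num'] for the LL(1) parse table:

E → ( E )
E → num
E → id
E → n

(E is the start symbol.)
E → num

To find M[E, 'num'], we find productions for E where 'num' is in the predict set (PREDICT(N → α) = (FIRST(α) \ {ε}) ∪ (FOLLOW(N) if α ⇒* ε)).

E → ( E ): PREDICT = { '(' }
E → num: PREDICT = { 'num' }
  'num' is in predict set, so this production goes in M[E, 'num']
E → id: PREDICT = { 'id' }
E → n: PREDICT = { 'n' }

M[E, 'num'] = E → num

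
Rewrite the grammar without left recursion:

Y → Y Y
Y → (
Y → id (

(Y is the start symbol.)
Y is directly left-recursive. The standard transformation for
  A → A α₁ | ... | A α_m | β₁ | ... | β_n
is
  A  → β₁ A' | ... | β_n A'
  A' → α₁ A' | ... | α_m A' | ε

Y → ( becomes Y → ( Y'
Y → id ( becomes Y → id ( Y'
Y → Y Y becomes Y' → Y Y'
Add Y' → ε

Resulting grammar:
Y → ( Y'
Y → id ( Y'
Y' → Y Y'
Y' → ε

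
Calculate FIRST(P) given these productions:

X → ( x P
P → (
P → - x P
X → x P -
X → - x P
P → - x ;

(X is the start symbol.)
{ '(', '-' }

To compute FIRST(P), examine every production with P on the left-hand side, reading each right-hand side left to right until a non-nullable symbol is reached.

From P → (:
  - '(' is a terminal: add '(' and stop
From P → - x P:
  - '-' is a terminal: add '-' and stop
From P → - x ;:
  - '-' is a terminal: add '-' and stop

Collecting: FIRST(P) = { '(', '-' }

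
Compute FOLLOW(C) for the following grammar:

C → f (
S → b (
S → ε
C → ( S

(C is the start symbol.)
{ $ }

To compute FOLLOW(C), find every occurrence of C on a right-hand side N → α C β: add FIRST(β) \ {ε}, and if β is empty or nullable also add FOLLOW(N). Iterate to a fixed point.

C is the start symbol, so $ ∈ FOLLOW(C).
C does not occur on any right-hand side.

Taking the union: FOLLOW(C) = { $ }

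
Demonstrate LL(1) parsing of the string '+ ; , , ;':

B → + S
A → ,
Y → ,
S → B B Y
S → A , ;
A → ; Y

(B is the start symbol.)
Stack is shown with the top on the left.

Stack      Input        Action
------------------------------
B $        + ; , , ; $  output B → + S
+ S $      + ; , , ; $  match '+'
S $        ; , , ; $    output S → A , ;
A , ; $    ; , , ; $    output A → ; Y
; Y , ; $  ; , , ; $    match ';'
Y , ; $    , , ; $      output Y → ,
, , ; $    , , ; $      match ','
, ; $      , ; $        match ','
; $        ; $          match ';'
$          $            accept

The string is accepted.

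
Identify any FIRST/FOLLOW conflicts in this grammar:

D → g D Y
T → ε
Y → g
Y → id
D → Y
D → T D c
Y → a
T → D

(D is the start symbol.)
Nullable non-terminals: T.
FIRST sets used below: FIRST(D) = { 'a', 'g', 'id' }

T: nullable alternative(s) T → ε; FOLLOW(T) = { 'a', 'g', 'id' }
  T → ε: FIRST \ {ε} = { } — this is the only nullable alternative, skip
  T → D: FIRST \ {ε} = { 'a', 'g', 'id' } — overlaps FOLLOW(T) on { 'a', 'g', 'id' }: CONFLICT

D, Y have no nullable alternative, so no FIRST/FOLLOW check is needed there.

So the grammar has 1 FIRST/FOLLOW conflict (marked CONFLICT above).

Answer: Yes. T → D with FOLLOW(T) on { 'a', 'g', 'id' }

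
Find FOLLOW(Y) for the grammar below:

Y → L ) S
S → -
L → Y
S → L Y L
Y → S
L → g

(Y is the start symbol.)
To compute FOLLOW(Y), find every occurrence of Y on a right-hand side N → α Y β: add FIRST(β) \ {ε}, and if β is empty or nullable also add FOLLOW(N). Iterate to a fixed point.

Y is the start symbol, so $ ∈ FOLLOW(Y).
In L → Y: Y is at the end, add FOLLOW(L)
In S → L Y L: Y is followed by L, add FIRST(L) \ {ε} = { '-', 'g' }

The FOLLOW sets referred to above (computed the same way, to a fixed point):
  FOLLOW(L) = { $, ')', '-', 'g' }

Taking the union: FOLLOW(Y) = { $, ')', '-', 'g' }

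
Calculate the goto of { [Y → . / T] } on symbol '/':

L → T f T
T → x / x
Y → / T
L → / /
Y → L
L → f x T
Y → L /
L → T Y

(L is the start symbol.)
GOTO(I, '/') = CLOSURE({ [A → αX.β] : [A → α.Xβ] ∈ I, X = '/' })

Items with dot before '/', with the dot advanced:
  [Y → . / T] → [Y → / . T]
Closure of the advanced items:
  [Y → / . T] has the dot before T: add [T → . x / x]

GOTO = { [T → . x / x], [Y → / . T] }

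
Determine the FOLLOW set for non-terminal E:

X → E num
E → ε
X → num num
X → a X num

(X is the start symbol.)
To compute FOLLOW(E), find every occurrence of E on a right-hand side N → α E β: add FIRST(β) \ {ε}, and if β is empty or nullable also add FOLLOW(N). Iterate to a fixed point.

In X → E num: E is followed by num, add FIRST(num) \ {ε} = { 'num' }

Taking the union: FOLLOW(E) = { 'num' }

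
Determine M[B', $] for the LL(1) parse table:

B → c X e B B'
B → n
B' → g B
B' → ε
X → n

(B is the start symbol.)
B' → ε

To find M[B', $], we find productions for B' where $ is in the predict set (PREDICT(N → α) = (FIRST(α) \ {ε}) ∪ (FOLLOW(N) if α ⇒* ε)).

Relevant sets:
  FOLLOW(B') = { $, 'g' }

B' → g B: PREDICT = { 'g' }
B' → ε: PREDICT = { $, 'g' }
  $ is in predict set, so this production goes in M[B', $]

M[B', $] = B' → ε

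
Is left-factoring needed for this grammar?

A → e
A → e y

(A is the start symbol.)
Yes, A has productions with common prefix 'e'

Left-factoring is needed when two productions for the same non-terminal
share a common prefix on the right-hand side.

Productions for A:
  A → e
  A → e y

Found common prefix 'e' in productions for A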